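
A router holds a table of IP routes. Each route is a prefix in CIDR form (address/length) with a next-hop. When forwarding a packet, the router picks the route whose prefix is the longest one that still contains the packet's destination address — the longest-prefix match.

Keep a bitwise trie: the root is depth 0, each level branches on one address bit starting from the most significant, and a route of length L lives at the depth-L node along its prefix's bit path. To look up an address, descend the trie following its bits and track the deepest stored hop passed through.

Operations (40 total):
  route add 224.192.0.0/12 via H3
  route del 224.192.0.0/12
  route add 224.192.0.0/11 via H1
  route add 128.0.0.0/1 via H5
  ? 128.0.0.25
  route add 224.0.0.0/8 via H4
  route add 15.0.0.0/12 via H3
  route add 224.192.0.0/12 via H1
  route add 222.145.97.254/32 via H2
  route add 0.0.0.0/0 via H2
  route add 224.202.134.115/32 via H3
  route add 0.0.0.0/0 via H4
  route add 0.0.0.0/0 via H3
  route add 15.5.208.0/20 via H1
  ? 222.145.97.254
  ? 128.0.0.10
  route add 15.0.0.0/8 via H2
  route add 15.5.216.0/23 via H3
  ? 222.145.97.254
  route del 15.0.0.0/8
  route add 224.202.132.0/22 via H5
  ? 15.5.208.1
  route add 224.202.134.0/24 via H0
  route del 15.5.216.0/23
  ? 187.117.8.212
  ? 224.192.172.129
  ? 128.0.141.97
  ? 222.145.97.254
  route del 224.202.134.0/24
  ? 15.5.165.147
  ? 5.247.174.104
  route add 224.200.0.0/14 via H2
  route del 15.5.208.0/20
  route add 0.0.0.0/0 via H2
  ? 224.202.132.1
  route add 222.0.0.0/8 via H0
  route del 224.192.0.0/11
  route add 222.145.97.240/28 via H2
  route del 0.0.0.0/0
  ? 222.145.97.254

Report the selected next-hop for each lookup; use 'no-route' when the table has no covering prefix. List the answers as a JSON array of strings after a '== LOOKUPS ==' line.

Trace:
  add 224.192.0.0/12 -> H3 at depth 12
  del 224.192.0.0/12 (clear depth 12)
  add 224.192.0.0/11 -> H1 at depth 11
  add 128.0.0.0/1 -> H5 at depth 1
  ? 128.0.0.25  path d0:-→d1:H5  best=H5
  add 224.0.0.0/8 -> H4 at depth 8
  add 15.0.0.0/12 -> H3 at depth 12
  add 224.192.0.0/12 -> H1 at depth 12
  add 222.145.97.254/32 -> H2 at depth 32
  add 0.0.0.0/0 -> H2 at depth 0
  add 224.202.134.115/32 -> H3 at depth 32
  add 0.0.0.0/0 -> H4 at depth 0
  add 0.0.0.0/0 -> H3 at depth 0
  add 15.5.208.0/20 -> H1 at depth 20
  ? 222.145.97.254  path d0:H3→d1:H5→d2:-→d3:-→d4:-→d5:-→d6:-→d7:-→d8:-→d9:-→d10:-→d11:-→d12:-→d13:-→d14:-→d15:-→d16:-→d17:-→d18:-→d19:-→d20:-→d21:-→d22:-→d23:-→d24:-→d25:-→d26:-→d27:-→d28:-→d29:-→d30:-→d31:-→d32:H2  best=H2
  ? 128.0.0.10  path d0:H3→d1:H5  best=H5
  add 15.0.0.0/8 -> H2 at depth 8
  add 15.5.216.0/23 -> H3 at depth 23
  ? 222.145.97.254  path d0:H3→d1:H5→d2:-→d3:-→d4:-→d5:-→d6:-→d7:-→d8:-→d9:-→d10:-→d11:-→d12:-→d13:-→d14:-→d15:-→d16:-→d17:-→d18:-→d19:-→d20:-→d21:-→d22:-→d23:-→d24:-→d25:-→d26:-→d27:-→d28:-→d29:-→d30:-→d31:-→d32:H2  best=H2
  del 15.0.0.0/8 (clear depth 8)
  add 224.202.132.0/22 -> H5 at depth 22
  ? 15.5.208.1  path d0:H3→d1:-→d2:-→d3:-→d4:-→d5:-→d6:-→d7:-→d8:-→d9:-→d10:-→d11:-→d12:H3→d13:-→d14:-→d15:-→d16:-→d17:-→d18:-→d19:-→d20:H1  best=H1
  add 224.202.134.0/24 -> H0 at depth 24
  del 15.5.216.0/23 (clear depth 23)
  ? 187.117.8.212  path d0:H3→d1:H5  best=H5
  ? 224.192.172.129  path d0:H3→d1:H5→d2:-→d3:-→d4:-→d5:-→d6:-→d7:-→d8:H4→d9:-→d10:-→d11:H1→d12:H1  best=H1
  ? 128.0.141.97  path d0:H3→d1:H5  best=H5
  ? 222.145.97.254  path d0:H3→d1:H5→d2:-→d3:-→d4:-→d5:-→d6:-→d7:-→d8:-→d9:-→d10:-→d11:-→d12:-→d13:-→d14:-→d15:-→d16:-→d17:-→d18:-→d19:-→d20:-→d21:-→d22:-→d23:-→d24:-→d25:-→d26:-→d27:-→d28:-→d29:-→d30:-→d31:-→d32:H2  best=H2
  del 224.202.134.0/24 (clear depth 24)
  ? 15.5.165.147  path d0:H3→d1:-→d2:-→d3:-→d4:-→d5:-→d6:-→d7:-→d8:-→d9:-→d10:-→d11:-→d12:H3→d13:-→d14:-→d15:-→d16:-→d17:-  best=H3
  ? 5.247.174.104  path d0:H3→d1:-→d2:-→d3:-→d4:-  best=H3
  add 224.200.0.0/14 -> H2 at depth 14
  del 15.5.208.0/20 (clear depth 20)
  add 0.0.0.0/0 -> H2 at depth 0
  ? 224.202.132.1  path d0:H2→d1:H5→d2:-→d3:-→d4:-→d5:-→d6:-→d7:-→d8:H4→d9:-→d10:-→d11:H1→d12:H1→d13:-→d14:H2→d15:-→d16:-→d17:-→d18:-→d19:-→d20:-→d21:-→d22:H5  best=H5
  add 222.0.0.0/8 -> H0 at depth 8
  del 224.192.0.0/11 (clear depth 11)
  add 222.145.97.240/28 -> H2 at depth 28
  del 0.0.0.0/0 (clear depth 0)
  ? 222.145.97.254  path d0:-→d1:H5→d2:-→d3:-→d4:-→d5:-→d6:-→d7:-→d8:H0→d9:-→d10:-→d11:-→d12:-→d13:-→d14:-→d15:-→d16:-→d17:-→d18:-→d19:-→d20:-→d21:-→d22:-→d23:-→d24:-→d25:-→d26:-→d27:-→d28:H2→d29:-→d30:-→d31:-→d32:H2  best=H2

== LOOKUPS ==
["H5","H2","H5","H2","H1","H5","H1","H5","H2","H3","H3","H5","H2"]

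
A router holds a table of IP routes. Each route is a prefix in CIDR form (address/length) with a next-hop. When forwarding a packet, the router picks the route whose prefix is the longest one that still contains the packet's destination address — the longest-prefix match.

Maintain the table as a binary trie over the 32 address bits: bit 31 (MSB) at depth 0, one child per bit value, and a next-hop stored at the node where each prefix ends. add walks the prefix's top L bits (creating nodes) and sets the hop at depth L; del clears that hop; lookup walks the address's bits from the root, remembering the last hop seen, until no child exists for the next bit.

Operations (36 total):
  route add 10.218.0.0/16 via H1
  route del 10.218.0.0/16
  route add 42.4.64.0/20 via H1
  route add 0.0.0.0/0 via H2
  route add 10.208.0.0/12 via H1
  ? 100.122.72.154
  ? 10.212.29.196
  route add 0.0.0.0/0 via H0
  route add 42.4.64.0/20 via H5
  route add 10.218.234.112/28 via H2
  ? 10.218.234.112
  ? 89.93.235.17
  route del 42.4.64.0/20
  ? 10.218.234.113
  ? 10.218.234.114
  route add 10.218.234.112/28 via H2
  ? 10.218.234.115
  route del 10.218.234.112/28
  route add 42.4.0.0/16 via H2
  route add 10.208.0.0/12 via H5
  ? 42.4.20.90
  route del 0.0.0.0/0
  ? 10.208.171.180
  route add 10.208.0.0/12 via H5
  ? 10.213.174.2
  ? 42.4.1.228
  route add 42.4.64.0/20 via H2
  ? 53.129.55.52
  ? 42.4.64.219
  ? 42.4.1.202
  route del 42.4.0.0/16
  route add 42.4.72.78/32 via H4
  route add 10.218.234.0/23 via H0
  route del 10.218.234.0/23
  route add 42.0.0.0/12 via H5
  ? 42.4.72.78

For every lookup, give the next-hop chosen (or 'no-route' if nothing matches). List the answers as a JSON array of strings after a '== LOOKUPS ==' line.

Apply in order:
  + 10.218.0.0/16 (H1) depth=16
  - 10.218.0.0/16 clear@16
  + 42.4.64.0/20 (H1) depth=20
  + 0.0.0.0/0 (H2) depth=0
  + 10.208.0.0/12 (H1) depth=12
  lookup 100.122.72.154: bits 0 walk d0:H2→d1:- -> H2
  lookup 10.212.29.196: bits 000010101101 walk d0:H2→d1:-→d2:-→d3:-→d4:-→d5:-→d6:-→d7:-→d8:-→d9:-→d10:-→d11:-→d12:H1 -> H1
  + 0.0.0.0/0 (H0) depth=0
  + 42.4.64.0/20 (H5) depth=20
  + 10.218.234.112/28 (H2) depth=28
  lookup 10.218.234.112: bits 0000101011011010111010100111 walk d0:H0→d1:-→d2:-→d3:-→d4:-→d5:-→d6:-→d7:-→d8:-→d9:-→d10:-→d11:-→d12:H1→d13:-→d14:-→d15:-→d16:-→d17:-→d18:-→d19:-→d20:-→d21:-→d22:-→d23:-→d24:-→d25:-→d26:-→d27:-→d28:H2 -> H2
  lookup 89.93.235.17: bits 0 walk d0:H0→d1:- -> H0
  - 42.4.64.0/20 clear@20
  lookup 10.218.234.113: bits 0000101011011010111010100111 walk d0:H0→d1:-→d2:-→d3:-→d4:-→d5:-→d6:-→d7:-→d8:-→d9:-→d10:-→d11:-→d12:H1→d13:-→d14:-→d15:-→d16:-→d17:-→d18:-→d19:-→d20:-→d21:-→d22:-→d23:-→d24:-→d25:-→d26:-→d27:-→d28:H2 -> H2
  lookup 10.218.234.114: bits 0000101011011010111010100111 walk d0:H0→d1:-→d2:-→d3:-→d4:-→d5:-→d6:-→d7:-→d8:-→d9:-→d10:-→d11:-→d12:H1→d13:-→d14:-→d15:-→d16:-→d17:-→d18:-→d19:-→d20:-→d21:-→d22:-→d23:-→d24:-→d25:-→d26:-→d27:-→d28:H2 -> H2
  + 10.218.234.112/28 (H2) depth=28
  lookup 10.218.234.115: bits 0000101011011010111010100111 walk d0:H0→d1:-→d2:-→d3:-→d4:-→d5:-→d6:-→d7:-→d8:-→d9:-→d10:-→d11:-→d12:H1→d13:-→d14:-→d15:-→d16:-→d17:-→d18:-→d19:-→d20:-→d21:-→d22:-→d23:-→d24:-→d25:-→d26:-→d27:-→d28:H2 -> H2
  - 10.218.234.112/28 clear@28
  + 42.4.0.0/16 (H2) depth=16
  + 10.208.0.0/12 (H5) depth=12
  lookup 42.4.20.90: bits 00101010000001000 walk d0:H0→d1:-→d2:-→d3:-→d4:-→d5:-→d6:-→d7:-→d8:-→d9:-→d10:-→d11:-→d12:-→d13:-→d14:-→d15:-→d16:H2→d17:- -> H2
  - 0.0.0.0/0 clear@0
  lookup 10.208.171.180: bits 000010101101 walk d0:-→d1:-→d2:-→d3:-→d4:-→d5:-→d6:-→d7:-→d8:-→d9:-→d10:-→d11:-→d12:H5 -> H5
  + 10.208.0.0/12 (H5) depth=12
  lookup 10.213.174.2: bits 000010101101 walk d0:-→d1:-→d2:-→d3:-→d4:-→d5:-→d6:-→d7:-→d8:-→d9:-→d10:-→d11:-→d12:H5 -> H5
  lookup 42.4.1.228: bits 00101010000001000 walk d0:-→d1:-→d2:-→d3:-→d4:-→d5:-→d6:-→d7:-→d8:-→d9:-→d10:-→d11:-→d12:-→d13:-→d14:-→d15:-→d16:H2→d17:- -> H2
  + 42.4.64.0/20 (H2) depth=20
  lookup 53.129.55.52: bits 001 walk d0:-→d1:-→d2:-→d3:- -> no-route
  lookup 42.4.64.219: bits 00101010000001000100 walk d0:-→d1:-→d2:-→d3:-→d4:-→d5:-→d6:-→d7:-→d8:-→d9:-→d10:-→d11:-→d12:-→d13:-→d14:-→d15:-→d16:H2→d17:-→d18:-→d19:-→d20:H2 -> H2
  lookup 42.4.1.202: bits 00101010000001000 walk d0:-→d1:-→d2:-→d3:-→d4:-→d5:-→d6:-→d7:-→d8:-→d9:-→d10:-→d11:-→d12:-→d13:-→d14:-→d15:-→d16:H2→d17:- -> H2
  - 42.4.0.0/16 clear@16
  + 42.4.72.78/32 (H4) depth=32
  + 10.218.234.0/23 (H0) depth=23
  - 10.218.234.0/23 clear@23
  + 42.0.0.0/12 (H5) depth=12
  lookup 42.4.72.78: bits 00101010000001000100100001001110 walk d0:-→d1:-→d2:-→d3:-→d4:-→d5:-→d6:-→d7:-→d8:-→d9:-→d10:-→d11:-→d12:H5→d13:-→d14:-→d15:-→d16:-→d17:-→d18:-→d19:-→d20:H2→d21:-→d22:-→d23:-→d24:-→d25:-→d26:-→d27:-→d28:-→d29:-→d30:-→d31:-→d32:H4 -> H4

== LOOKUPS ==
["H2","H1","H2","H0","H2","H2","H2","H2","H5","H5","H2","no-route","H2","H2","H4"]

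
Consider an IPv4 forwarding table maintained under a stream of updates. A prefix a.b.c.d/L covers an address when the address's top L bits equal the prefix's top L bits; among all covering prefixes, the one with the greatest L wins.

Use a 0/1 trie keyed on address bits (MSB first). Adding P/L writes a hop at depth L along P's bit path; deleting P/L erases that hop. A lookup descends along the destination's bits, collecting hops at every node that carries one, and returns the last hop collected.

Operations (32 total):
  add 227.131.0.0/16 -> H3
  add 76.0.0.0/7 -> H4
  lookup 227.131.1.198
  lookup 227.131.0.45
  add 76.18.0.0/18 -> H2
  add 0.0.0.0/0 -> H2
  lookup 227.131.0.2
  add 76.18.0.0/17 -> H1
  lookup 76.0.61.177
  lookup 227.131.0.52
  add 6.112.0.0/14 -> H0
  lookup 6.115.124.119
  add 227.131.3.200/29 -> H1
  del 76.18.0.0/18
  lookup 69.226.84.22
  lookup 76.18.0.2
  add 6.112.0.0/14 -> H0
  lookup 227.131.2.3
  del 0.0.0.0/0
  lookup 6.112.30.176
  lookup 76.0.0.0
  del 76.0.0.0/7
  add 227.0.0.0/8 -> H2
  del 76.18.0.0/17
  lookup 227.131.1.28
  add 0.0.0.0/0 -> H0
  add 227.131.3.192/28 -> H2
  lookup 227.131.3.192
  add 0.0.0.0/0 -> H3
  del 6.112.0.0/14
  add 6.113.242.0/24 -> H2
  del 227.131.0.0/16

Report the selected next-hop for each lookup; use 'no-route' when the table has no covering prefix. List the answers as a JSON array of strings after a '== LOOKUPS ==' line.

Process each operation:
  + 227.131.0.0/16 (H3) depth=16
  + 76.0.0.0/7 (H4) depth=7
  lookup 227.131.1.198: bits 1110001110000011 walk d0:-→d1:-→d2:-→d3:-→d4:-→d5:-→d6:-→d7:-→d8:-→d9:-→d10:-→d11:-→d12:-→d13:-→d14:-→d15:-→d16:H3 -> H3
  lookup 227.131.0.45: bits 1110001110000011 walk d0:-→d1:-→d2:-→d3:-→d4:-→d5:-→d6:-→d7:-→d8:-→d9:-→d10:-→d11:-→d12:-→d13:-→d14:-→d15:-→d16:H3 -> H3
  + 76.18.0.0/18 (H2) depth=18
  + 0.0.0.0/0 (H2) depth=0
  lookup 227.131.0.2: bits 1110001110000011 walk d0:H2→d1:-→d2:-→d3:-→d4:-→d5:-→d6:-→d7:-→d8:-→d9:-→d10:-→d11:-→d12:-→d13:-→d14:-→d15:-→d16:H3 -> H3
  + 76.18.0.0/17 (H1) depth=17
  lookup 76.0.61.177: bits 01001100000 walk d0:H2→d1:-→d2:-→d3:-→d4:-→d5:-→d6:-→d7:H4→d8:-→d9:-→d10:-→d11:- -> H4
  lookup 227.131.0.52: bits 1110001110000011 walk d0:H2→d1:-→d2:-→d3:-→d4:-→d5:-→d6:-→d7:-→d8:-→d9:-→d10:-→d11:-→d12:-→d13:-→d14:-→d15:-→d16:H3 -> H3
  + 6.112.0.0/14 (H0) depth=14
  lookup 6.115.124.119: bits 00000110011100 walk d0:H2→d1:-→d2:-→d3:-→d4:-→d5:-→d6:-→d7:-→d8:-→d9:-→d10:-→d11:-→d12:-→d13:-→d14:H0 -> H0
  + 227.131.3.200/29 (H1) depth=29
  - 76.18.0.0/18 clear@18
  lookup 69.226.84.22: bits 0100 walk d0:H2→d1:-→d2:-→d3:-→d4:- -> H2
  lookup 76.18.0.2: bits 010011000001001000 walk d0:H2→d1:-→d2:-→d3:-→d4:-→d5:-→d6:-→d7:H4→d8:-→d9:-→d10:-→d11:-→d12:-→d13:-→d14:-→d15:-→d16:-→d17:H1→d18:- -> H1
  + 6.112.0.0/14 (H0) depth=14
  lookup 227.131.2.3: bits 11100011100000110000001 walk d0:H2→d1:-→d2:-→d3:-→d4:-→d5:-→d6:-→d7:-→d8:-→d9:-→d10:-→d11:-→d12:-→d13:-→d14:-→d15:-→d16:H3→d17:-→d18:-→d19:-→d20:-→d21:-→d22:-→d23:- -> H3
  - 0.0.0.0/0 clear@0
  lookup 6.112.30.176: bits 00000110011100 walk d0:-→d1:-→d2:-→d3:-→d4:-→d5:-→d6:-→d7:-→d8:-→d9:-→d10:-→d11:-→d12:-→d13:-→d14:H0 -> H0
  lookup 76.0.0.0: bits 01001100000 walk d0:-→d1:-→d2:-→d3:-→d4:-→d5:-→d6:-→d7:H4→d8:-→d9:-→d10:-→d11:- -> H4
  - 76.0.0.0/7 clear@7
  + 227.0.0.0/8 (H2) depth=8
  - 76.18.0.0/17 clear@17
  lookup 227.131.1.28: bits 1110001110000011000000 walk d0:-→d1:-→d2:-→d3:-→d4:-→d5:-→d6:-→d7:-→d8:H2→d9:-→d10:-→d11:-→d12:-→d13:-→d14:-→d15:-→d16:H3→d17:-→d18:-→d19:-→d20:-→d21:-→d22:- -> H3
  + 0.0.0.0/0 (H0) depth=0
  + 227.131.3.192/28 (H2) depth=28
  lookup 227.131.3.192: bits 1110001110000011000000111100 walk d0:H0→d1:-→d2:-→d3:-→d4:-→d5:-→d6:-→d7:-→d8:H2→d9:-→d10:-→d11:-→d12:-→d13:-→d14:-→d15:-→d16:H3→d17:-→d18:-→d19:-→d20:-→d21:-→d22:-→d23:-→d24:-→d25:-→d26:-→d27:-→d28:H2 -> H2
  + 0.0.0.0/0 (H3) depth=0
  - 6.112.0.0/14 clear@14
  + 6.113.242.0/24 (H2) depth=24
  - 227.131.0.0/16 clear@16

== LOOKUPS ==
["H3","H3","H3","H4","H3","H0","H2","H1","H3","H0","H4","H3","H2"]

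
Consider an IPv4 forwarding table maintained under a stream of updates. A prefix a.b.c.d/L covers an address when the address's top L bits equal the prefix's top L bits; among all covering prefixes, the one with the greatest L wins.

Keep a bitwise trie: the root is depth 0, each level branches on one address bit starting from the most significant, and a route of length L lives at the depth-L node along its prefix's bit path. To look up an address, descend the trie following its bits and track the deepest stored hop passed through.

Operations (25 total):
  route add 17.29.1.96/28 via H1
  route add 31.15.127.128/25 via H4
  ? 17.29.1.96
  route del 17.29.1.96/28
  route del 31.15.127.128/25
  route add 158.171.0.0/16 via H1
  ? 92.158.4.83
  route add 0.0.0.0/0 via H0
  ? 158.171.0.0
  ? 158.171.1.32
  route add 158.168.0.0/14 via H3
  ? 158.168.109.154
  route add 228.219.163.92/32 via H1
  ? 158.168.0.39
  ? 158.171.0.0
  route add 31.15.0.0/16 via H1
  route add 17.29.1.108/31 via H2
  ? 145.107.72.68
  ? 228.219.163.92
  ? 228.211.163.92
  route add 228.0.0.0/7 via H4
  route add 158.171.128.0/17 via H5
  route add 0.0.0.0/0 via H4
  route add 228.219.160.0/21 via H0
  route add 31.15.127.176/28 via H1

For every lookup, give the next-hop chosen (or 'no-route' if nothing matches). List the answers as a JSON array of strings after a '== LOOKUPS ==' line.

Trace:
  + 17.29.1.96/28 (H1) depth=28
  + 31.15.127.128/25 (H4) depth=25
  ? 17.29.1.96  path d0:-→d1:-→d2:-→d3:-→d4:-→d5:-→d6:-→d7:-→d8:-→d9:-→d10:-→d11:-→d12:-→d13:-→d14:-→d15:-→d16:-→d17:-→d18:-→d19:-→d20:-→d21:-→d22:-→d23:-→d24:-→d25:-→d26:-→d27:-→d28:H1  best=H1
  del 17.29.1.96/28 (clear depth 28)
  del 31.15.127.128/25 (clear depth 25)
  + 158.171.0.0/16 (H1) depth=16
  ? 92.158.4.83  path d0:-→d1:-  best=no-route
  + 0.0.0.0/0 (H0) depth=0
  ? 158.171.0.0  path d0:H0→d1:-→d2:-→d3:-→d4:-→d5:-→d6:-→d7:-→d8:-→d9:-→d10:-→d11:-→d12:-→d13:-→d14:-→d15:-→d16:H1  best=H1
  ? 158.171.1.32  path d0:H0→d1:-→d2:-→d3:-→d4:-→d5:-→d6:-→d7:-→d8:-→d9:-→d10:-→d11:-→d12:-→d13:-→d14:-→d15:-→d16:H1  best=H1
  + 158.168.0.0/14 (H3) depth=14
  ? 158.168.109.154  path d0:H0→d1:-→d2:-→d3:-→d4:-→d5:-→d6:-→d7:-→d8:-→d9:-→d10:-→d11:-→d12:-→d13:-→d14:H3  best=H3
  + 228.219.163.92/32 (H1) depth=32
  ? 158.168.0.39  path d0:H0→d1:-→d2:-→d3:-→d4:-→d5:-→d6:-→d7:-→d8:-→d9:-→d10:-→d11:-→d12:-→d13:-→d14:H3  best=H3
  ? 158.171.0.0  path d0:H0→d1:-→d2:-→d3:-→d4:-→d5:-→d6:-→d7:-→d8:-→d9:-→d10:-→d11:-→d12:-→d13:-→d14:H3→d15:-→d16:H1  best=H1
  + 31.15.0.0/16 (H1) depth=16
  + 17.29.1.108/31 (H2) depth=31
  ? 145.107.72.68  path d0:H0→d1:-→d2:-→d3:-→d4:-  best=H0
  ? 228.219.163.92  path d0:H0→d1:-→d2:-→d3:-→d4:-→d5:-→d6:-→d7:-→d8:-→d9:-→d10:-→d11:-→d12:-→d13:-→d14:-→d15:-→d16:-→d17:-→d18:-→d19:-→d20:-→d21:-→d22:-→d23:-→d24:-→d25:-→d26:-→d27:-→d28:-→d29:-→d30:-→d31:-→d32:H1  best=H1
  ? 228.211.163.92  path d0:H0→d1:-→d2:-→d3:-→d4:-→d5:-→d6:-→d7:-→d8:-→d9:-→d10:-→d11:-→d12:-  best=H0
  + 228.0.0.0/7 (H4) depth=7
  + 158.171.128.0/17 (H5) depth=17
  + 0.0.0.0/0 (H4) depth=0
  + 228.219.160.0/21 (H0) depth=21
  + 31.15.127.176/28 (H1) depth=28

== LOOKUPS ==
["H1","no-route","H1","H1","H3","H3","H1","H0","H1","H0"]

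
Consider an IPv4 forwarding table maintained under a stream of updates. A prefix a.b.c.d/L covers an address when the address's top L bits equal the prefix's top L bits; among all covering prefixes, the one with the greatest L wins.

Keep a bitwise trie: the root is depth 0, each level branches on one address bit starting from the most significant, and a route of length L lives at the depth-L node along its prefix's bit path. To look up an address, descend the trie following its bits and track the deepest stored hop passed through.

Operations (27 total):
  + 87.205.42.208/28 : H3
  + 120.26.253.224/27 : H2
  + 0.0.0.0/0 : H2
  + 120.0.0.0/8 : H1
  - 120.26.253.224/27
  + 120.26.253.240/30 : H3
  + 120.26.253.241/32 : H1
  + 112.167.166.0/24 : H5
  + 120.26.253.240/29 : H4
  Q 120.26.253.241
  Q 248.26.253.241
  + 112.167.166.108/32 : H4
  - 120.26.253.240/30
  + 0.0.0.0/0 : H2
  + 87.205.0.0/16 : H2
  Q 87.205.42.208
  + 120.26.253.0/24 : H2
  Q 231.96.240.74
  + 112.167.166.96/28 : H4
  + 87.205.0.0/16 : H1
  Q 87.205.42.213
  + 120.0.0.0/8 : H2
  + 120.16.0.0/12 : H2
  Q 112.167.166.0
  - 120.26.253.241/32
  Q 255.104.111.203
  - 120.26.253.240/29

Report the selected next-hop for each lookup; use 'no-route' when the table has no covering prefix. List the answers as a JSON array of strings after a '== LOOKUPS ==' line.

Trace:
  add 87.205.42.208/28 -> H3 at depth 28
  add 120.26.253.224/27 -> H2 at depth 27
  add 0.0.0.0/0 -> H2 at depth 0
  add 120.0.0.0/8 -> H1 at depth 8
  del 120.26.253.224/27 (clear depth 27)
  add 120.26.253.240/30 -> H3 at depth 30
  add 120.26.253.241/32 -> H1 at depth 32
  add 112.167.166.0/24 -> H5 at depth 24
  add 120.26.253.240/29 -> H4 at depth 29
  lookup 120.26.253.241: bits 01111000000110101111110111110001 walk d0:H2→d1:-→d2:-→d3:-→d4:-→d5:-→d6:-→d7:-→d8:H1→d9:-→d10:-→d11:-→d12:-→d13:-→d14:-→d15:-→d16:-→d17:-→d18:-→d19:-→d20:-→d21:-→d22:-→d23:-→d24:-→d25:-→d26:-→d27:-→d28:-→d29:H4→d30:H3→d31:-→d32:H1 -> H1
  lookup 248.26.253.241: bits ε walk d0:H2 -> H2
  add 112.167.166.108/32 -> H4 at depth 32
  del 120.26.253.240/30 (clear depth 30)
  add 0.0.0.0/0 -> H2 at depth 0
  add 87.205.0.0/16 -> H2 at depth 16
  lookup 87.205.42.208: bits 0101011111001101001010101101 walk d0:H2→d1:-→d2:-→d3:-→d4:-→d5:-→d6:-→d7:-→d8:-→d9:-→d10:-→d11:-→d12:-→d13:-→d14:-→d15:-→d16:H2→d17:-→d18:-→d19:-→d20:-→d21:-→d22:-→d23:-→d24:-→d25:-→d26:-→d27:-→d28:H3 -> H3
  add 120.26.253.0/24 -> H2 at depth 24
  lookup 231.96.240.74: bits ε walk d0:H2 -> H2
  add 112.167.166.96/28 -> H4 at depth 28
  add 87.205.0.0/16 -> H1 at depth 16
  lookup 87.205.42.213: bits 0101011111001101001010101101 walk d0:H2→d1:-→d2:-→d3:-→d4:-→d5:-→d6:-→d7:-→d8:-→d9:-→d10:-→d11:-→d12:-→d13:-→d14:-→d15:-→d16:H1→d17:-→d18:-→d19:-→d20:-→d21:-→d22:-→d23:-→d24:-→d25:-→d26:-→d27:-→d28:H3 -> H3
  add 120.0.0.0/8 -> H2 at depth 8
  add 120.16.0.0/12 -> H2 at depth 12
  lookup 112.167.166.0: bits 0111000010100111101001100 walk d0:H2→d1:-→d2:-→d3:-→d4:-→d5:-→d6:-→d7:-→d8:-→d9:-→d10:-→d11:-→d12:-→d13:-→d14:-→d15:-→d16:-→d17:-→d18:-→d19:-→d20:-→d21:-→d22:-→d23:-→d24:H5→d25:- -> H5
  del 120.26.253.241/32 (clear depth 32)
  lookup 255.104.111.203: bits ε walk d0:H2 -> H2
  del 120.26.253.240/29 (clear depth 29)

== LOOKUPS ==
["H1","H2","H3","H2","H3","H5","H2"]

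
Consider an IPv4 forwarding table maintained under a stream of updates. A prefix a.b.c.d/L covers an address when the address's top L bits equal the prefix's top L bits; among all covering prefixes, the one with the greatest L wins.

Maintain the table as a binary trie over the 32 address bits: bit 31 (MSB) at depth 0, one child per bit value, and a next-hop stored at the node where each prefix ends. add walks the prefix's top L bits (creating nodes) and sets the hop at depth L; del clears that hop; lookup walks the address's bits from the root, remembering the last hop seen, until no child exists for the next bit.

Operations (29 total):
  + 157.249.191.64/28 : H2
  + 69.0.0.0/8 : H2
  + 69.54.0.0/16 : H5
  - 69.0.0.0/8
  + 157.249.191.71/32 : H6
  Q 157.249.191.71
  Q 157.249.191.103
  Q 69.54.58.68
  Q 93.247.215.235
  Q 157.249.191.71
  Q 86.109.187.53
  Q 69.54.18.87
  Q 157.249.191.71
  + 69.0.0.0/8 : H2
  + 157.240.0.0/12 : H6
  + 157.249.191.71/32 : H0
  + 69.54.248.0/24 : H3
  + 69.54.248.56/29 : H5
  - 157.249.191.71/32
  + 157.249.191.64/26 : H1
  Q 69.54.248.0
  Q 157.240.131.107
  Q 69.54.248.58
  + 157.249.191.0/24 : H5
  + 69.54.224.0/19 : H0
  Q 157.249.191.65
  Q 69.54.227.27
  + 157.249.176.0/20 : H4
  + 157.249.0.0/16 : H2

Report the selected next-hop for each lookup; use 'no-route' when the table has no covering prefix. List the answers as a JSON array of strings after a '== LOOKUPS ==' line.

Trace:
  + 157.249.191.64/28 (H2) depth=28
  + 69.0.0.0/8 (H2) depth=8
  + 69.54.0.0/16 (H5) depth=16
  del 69.0.0.0/8 (clear depth 8)
  + 157.249.191.71/32 (H6) depth=32
  Q 157.249.191.71: descend 10011101111110011011111101000111 ; hops seen [H2,H6] ; pick H6
  Q 157.249.191.103: descend 10011101111110011011111101 ; hops seen [∅] ; pick no-route
  Q 69.54.58.68: descend 0100010100110110 ; hops seen [H5] ; pick H5
  Q 93.247.215.235: descend 010 ; hops seen [∅] ; pick no-route
  Q 157.249.191.71: descend 10011101111110011011111101000111 ; hops seen [H2,H6] ; pick H6
  Q 86.109.187.53: descend 010 ; hops seen [∅] ; pick no-route
  Q 69.54.18.87: descend 0100010100110110 ; hops seen [H5] ; pick H5
  Q 157.249.191.71: descend 10011101111110011011111101000111 ; hops seen [H2,H6] ; pick H6
  + 69.0.0.0/8 (H2) depth=8
  + 157.240.0.0/12 (H6) depth=12
  + 157.249.191.71/32 (H0) depth=32
  + 69.54.248.0/24 (H3) depth=24
  + 69.54.248.56/29 (H5) depth=29
  del 157.249.191.71/32 (clear depth 32)
  + 157.249.191.64/26 (H1) depth=26
  Q 69.54.248.0: descend 01000101001101101111100000 ; hops seen [H2,H5,H3] ; pick H3
  Q 157.240.131.107: descend 100111011111 ; hops seen [H6] ; pick H6
  Q 69.54.248.58: descend 01000101001101101111100000111 ; hops seen [H2,H5,H3,H5] ; pick H5
  + 157.249.191.0/24 (H5) depth=24
  + 69.54.224.0/19 (H0) depth=19
  Q 157.249.191.65: descend 10011101111110011011111101000 ; hops seen [H6,H5,H1,H2] ; pick H2
  Q 69.54.227.27: descend 0100010100110110111 ; hops seen [H2,H5,H0] ; pick H0
  + 157.249.176.0/20 (H4) depth=20
  + 157.249.0.0/16 (H2) depth=16

== LOOKUPS ==
["H6","no-route","H5","no-route","H6","no-route","H5","H6","H3","H6","H5","H2","H0"]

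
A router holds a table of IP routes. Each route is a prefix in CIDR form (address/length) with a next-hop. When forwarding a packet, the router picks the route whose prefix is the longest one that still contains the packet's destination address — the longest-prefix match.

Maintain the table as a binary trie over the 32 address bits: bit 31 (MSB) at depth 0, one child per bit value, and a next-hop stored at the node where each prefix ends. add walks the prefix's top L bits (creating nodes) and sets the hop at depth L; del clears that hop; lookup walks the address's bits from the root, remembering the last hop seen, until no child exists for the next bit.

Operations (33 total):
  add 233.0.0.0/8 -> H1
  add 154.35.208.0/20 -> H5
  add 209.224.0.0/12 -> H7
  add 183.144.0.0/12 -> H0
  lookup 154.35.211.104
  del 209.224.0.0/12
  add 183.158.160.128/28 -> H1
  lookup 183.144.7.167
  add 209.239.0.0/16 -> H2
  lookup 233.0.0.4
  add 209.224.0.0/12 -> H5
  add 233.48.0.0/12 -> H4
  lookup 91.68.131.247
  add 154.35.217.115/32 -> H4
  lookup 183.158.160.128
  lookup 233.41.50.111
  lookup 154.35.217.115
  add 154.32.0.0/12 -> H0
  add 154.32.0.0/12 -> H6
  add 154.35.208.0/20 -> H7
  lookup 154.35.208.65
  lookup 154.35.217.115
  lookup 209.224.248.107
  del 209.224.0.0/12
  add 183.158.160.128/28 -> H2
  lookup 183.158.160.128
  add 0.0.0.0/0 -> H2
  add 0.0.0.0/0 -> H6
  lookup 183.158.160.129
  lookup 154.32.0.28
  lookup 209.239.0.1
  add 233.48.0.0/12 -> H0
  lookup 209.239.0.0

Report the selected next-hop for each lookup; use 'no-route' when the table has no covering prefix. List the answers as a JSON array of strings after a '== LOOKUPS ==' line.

Process each operation:
  add 233.0.0.0/8 -> H1 at depth 8
  add 154.35.208.0/20 -> H5 at depth 20
  add 209.224.0.0/12 -> H7 at depth 12
  add 183.144.0.0/12 -> H0 at depth 12
  lookup 154.35.211.104: bits 10011010001000111101 walk d0:-→d1:-→d2:-→d3:-→d4:-→d5:-→d6:-→d7:-→d8:-→d9:-→d10:-→d11:-→d12:-→d13:-→d14:-→d15:-→d16:-→d17:-→d18:-→d19:-→d20:H5 -> H5
  del 209.224.0.0/12 (clear depth 12)
  add 183.158.160.128/28 -> H1 at depth 28
  lookup 183.144.7.167: bits 101101111001 walk d0:-→d1:-→d2:-→d3:-→d4:-→d5:-→d6:-→d7:-→d8:-→d9:-→d10:-→d11:-→d12:H0 -> H0
  add 209.239.0.0/16 -> H2 at depth 16
  lookup 233.0.0.4: bits 11101001 walk d0:-→d1:-→d2:-→d3:-→d4:-→d5:-→d6:-→d7:-→d8:H1 -> H1
  add 209.224.0.0/12 -> H5 at depth 12
  add 233.48.0.0/12 -> H4 at depth 12
  lookup 91.68.131.247: bits ε walk d0:- -> no-route
  add 154.35.217.115/32 -> H4 at depth 32
  lookup 183.158.160.128: bits 1011011110011110101000001000 walk d0:-→d1:-→d2:-→d3:-→d4:-→d5:-→d6:-→d7:-→d8:-→d9:-→d10:-→d11:-→d12:H0→d13:-→d14:-→d15:-→d16:-→d17:-→d18:-→d19:-→d20:-→d21:-→d22:-→d23:-→d24:-→d25:-→d26:-→d27:-→d28:H1 -> H1
  lookup 233.41.50.111: bits 11101001001 walk d0:-→d1:-→d2:-→d3:-→d4:-→d5:-→d6:-→d7:-→d8:H1→d9:-→d10:-→d11:- -> H1
  lookup 154.35.217.115: bits 10011010001000111101100101110011 walk d0:-→d1:-→d2:-→d3:-→d4:-→d5:-→d6:-→d7:-→d8:-→d9:-→d10:-→d11:-→d12:-→d13:-→d14:-→d15:-→d16:-→d17:-→d18:-→d19:-→d20:H5→d21:-→d22:-→d23:-→d24:-→d25:-→d26:-→d27:-→d28:-→d29:-→d30:-→d31:-→d32:H4 -> H4
  add 154.32.0.0/12 -> H0 at depth 12
  add 154.32.0.0/12 -> H6 at depth 12
  add 154.35.208.0/20 -> H7 at depth 20
  lookup 154.35.208.65: bits 10011010001000111101 walk d0:-→d1:-→d2:-→d3:-→d4:-→d5:-→d6:-→d7:-→d8:-→d9:-→d10:-→d11:-→d12:H6→d13:-→d14:-→d15:-→d16:-→d17:-→d18:-→d19:-→d20:H7 -> H7
  lookup 154.35.217.115: bits 10011010001000111101100101110011 walk d0:-→d1:-→d2:-→d3:-→d4:-→d5:-→d6:-→d7:-→d8:-→d9:-→d10:-→d11:-→d12:H6→d13:-→d14:-→d15:-→d16:-→d17:-→d18:-→d19:-→d20:H7→d21:-→d22:-→d23:-→d24:-→d25:-→d26:-→d27:-→d28:-→d29:-→d30:-→d31:-→d32:H4 -> H4
  lookup 209.224.248.107: bits 110100011110 walk d0:-→d1:-→d2:-→d3:-→d4:-→d5:-→d6:-→d7:-→d8:-→d9:-→d10:-→d11:-→d12:H5 -> H5
  del 209.224.0.0/12 (clear depth 12)
  add 183.158.160.128/28 -> H2 at depth 28
  lookup 183.158.160.128: bits 1011011110011110101000001000 walk d0:-→d1:-→d2:-→d3:-→d4:-→d5:-→d6:-→d7:-→d8:-→d9:-→d10:-→d11:-→d12:H0→d13:-→d14:-→d15:-→d16:-→d17:-→d18:-→d19:-→d20:-→d21:-→d22:-→d23:-→d24:-→d25:-→d26:-→d27:-→d28:H2 -> H2
  add 0.0.0.0/0 -> H2 at depth 0
  add 0.0.0.0/0 -> H6 at depth 0
  lookup 183.158.160.129: bits 1011011110011110101000001000 walk d0:H6→d1:-→d2:-→d3:-→d4:-→d5:-→d6:-→d7:-→d8:-→d9:-→d10:-→d11:-→d12:H0→d13:-→d14:-→d15:-→d16:-→d17:-→d18:-→d19:-→d20:-→d21:-→d22:-→d23:-→d24:-→d25:-→d26:-→d27:-→d28:H2 -> H2
  lookup 154.32.0.28: bits 10011010001000 walk d0:H6→d1:-→d2:-→d3:-→d4:-→d5:-→d6:-→d7:-→d8:-→d9:-→d10:-→d11:-→d12:H6→d13:-→d14:- -> H6
  lookup 209.239.0.1: bits 1101000111101111 walk d0:H6→d1:-→d2:-→d3:-→d4:-→d5:-→d6:-→d7:-→d8:-→d9:-→d10:-→d11:-→d12:-→d13:-→d14:-→d15:-→d16:H2 -> H2
  add 233.48.0.0/12 -> H0 at depth 12
  lookup 209.239.0.0: bits 1101000111101111 walk d0:H6→d1:-→d2:-→d3:-→d4:-→d5:-→d6:-→d7:-→d8:-→d9:-→d10:-→d11:-→d12:-→d13:-→d14:-→d15:-→d16:H2 -> H2

== LOOKUPS ==
["H5","H0","H1","no-route","H1","H1","H4","H7","H4","H5","H2","H2","H6","H2","H2"]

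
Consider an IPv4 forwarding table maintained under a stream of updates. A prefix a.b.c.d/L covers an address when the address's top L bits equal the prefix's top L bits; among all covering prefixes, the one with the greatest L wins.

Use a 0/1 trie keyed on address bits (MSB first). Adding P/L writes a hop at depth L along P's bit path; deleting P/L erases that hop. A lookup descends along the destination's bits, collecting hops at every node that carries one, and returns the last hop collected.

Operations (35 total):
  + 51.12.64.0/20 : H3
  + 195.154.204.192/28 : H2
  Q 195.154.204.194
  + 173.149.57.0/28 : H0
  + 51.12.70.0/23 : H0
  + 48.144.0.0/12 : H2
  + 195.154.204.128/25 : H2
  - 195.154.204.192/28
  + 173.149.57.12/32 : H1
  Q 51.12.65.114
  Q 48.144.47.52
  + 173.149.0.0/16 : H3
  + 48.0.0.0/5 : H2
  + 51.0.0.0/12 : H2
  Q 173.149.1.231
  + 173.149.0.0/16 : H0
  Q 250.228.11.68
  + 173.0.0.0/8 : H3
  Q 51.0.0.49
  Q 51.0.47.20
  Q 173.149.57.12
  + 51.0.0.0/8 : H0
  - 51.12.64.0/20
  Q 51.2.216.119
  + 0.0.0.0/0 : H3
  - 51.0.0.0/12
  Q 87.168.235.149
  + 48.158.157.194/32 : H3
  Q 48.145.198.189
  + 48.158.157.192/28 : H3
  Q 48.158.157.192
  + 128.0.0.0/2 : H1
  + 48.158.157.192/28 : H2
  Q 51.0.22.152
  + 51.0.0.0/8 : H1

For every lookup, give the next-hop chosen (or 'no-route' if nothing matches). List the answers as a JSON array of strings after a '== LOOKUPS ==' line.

Process each operation:
  add 51.12.64.0/20 -> H3 at depth 20
  add 195.154.204.192/28 -> H2 at depth 28
  lookup 195.154.204.194: bits 1100001110011010110011001100 walk d0:-→d1:-→d2:-→d3:-→d4:-→d5:-→d6:-→d7:-→d8:-→d9:-→d10:-→d11:-→d12:-→d13:-→d14:-→d15:-→d16:-→d17:-→d18:-→d19:-→d20:-→d21:-→d22:-→d23:-→d24:-→d25:-→d26:-→d27:-→d28:H2 -> H2
  add 173.149.57.0/28 -> H0 at depth 28
  add 51.12.70.0/23 -> H0 at depth 23
  add 48.144.0.0/12 -> H2 at depth 12
  add 195.154.204.128/25 -> H2 at depth 25
  del 195.154.204.192/28 (clear depth 28)
  add 173.149.57.12/32 -> H1 at depth 32
  lookup 51.12.65.114: bits 001100110000110001000 walk d0:-→d1:-→d2:-→d3:-→d4:-→d5:-→d6:-→d7:-→d8:-→d9:-→d10:-→d11:-→d12:-→d13:-→d14:-→d15:-→d16:-→d17:-→d18:-→d19:-→d20:H3→d21:- -> H3
  lookup 48.144.47.52: bits 001100001001 walk d0:-→d1:-→d2:-→d3:-→d4:-→d5:-→d6:-→d7:-→d8:-→d9:-→d10:-→d11:-→d12:H2 -> H2
  add 173.149.0.0/16 -> H3 at depth 16
  add 48.0.0.0/5 -> H2 at depth 5
  add 51.0.0.0/12 -> H2 at depth 12
  lookup 173.149.1.231: bits 101011011001010100 walk d0:-→d1:-→d2:-→d3:-→d4:-→d5:-→d6:-→d7:-→d8:-→d9:-→d10:-→d11:-→d12:-→d13:-→d14:-→d15:-→d16:H3→d17:-→d18:- -> H3
  add 173.149.0.0/16 -> H0 at depth 16
  lookup 250.228.11.68: bits 11 walk d0:-→d1:-→d2:- -> no-route
  add 173.0.0.0/8 -> H3 at depth 8
  lookup 51.0.0.49: bits 001100110000 walk d0:-→d1:-→d2:-→d3:-→d4:-→d5:H2→d6:-→d7:-→d8:-→d9:-→d10:-→d11:-→d12:H2 -> H2
  lookup 51.0.47.20: bits 001100110000 walk d0:-→d1:-→d2:-→d3:-→d4:-→d5:H2→d6:-→d7:-→d8:-→d9:-→d10:-→d11:-→d12:H2 -> H2
  lookup 173.149.57.12: bits 10101101100101010011100100001100 walk d0:-→d1:-→d2:-→d3:-→d4:-→d5:-→d6:-→d7:-→d8:H3→d9:-→d10:-→d11:-→d12:-→d13:-→d14:-→d15:-→d16:H0→d17:-→d18:-→d19:-→d20:-→d21:-→d22:-→d23:-→d24:-→d25:-→d26:-→d27:-→d28:H0→d29:-→d30:-→d31:-→d32:H1 -> H1
  add 51.0.0.0/8 -> H0 at depth 8
  del 51.12.64.0/20 (clear depth 20)
  lookup 51.2.216.119: bits 001100110000 walk d0:-→d1:-→d2:-→d3:-→d4:-→d5:H2→d6:-→d7:-→d8:H0→d9:-→d10:-→d11:-→d12:H2 -> H2
  add 0.0.0.0/0 -> H3 at depth 0
  del 51.0.0.0/12 (clear depth 12)
  lookup 87.168.235.149: bits 0 walk d0:H3→d1:- -> H3
  add 48.158.157.194/32 -> H3 at depth 32
  lookup 48.145.198.189: bits 001100001001 walk d0:H3→d1:-→d2:-→d3:-→d4:-→d5:H2→d6:-→d7:-→d8:-→d9:-→d10:-→d11:-→d12:H2 -> H2
  add 48.158.157.192/28 -> H3 at depth 28
  lookup 48.158.157.192: bits 001100001001111010011101110000 walk d0:H3→d1:-→d2:-→d3:-→d4:-→d5:H2→d6:-→d7:-→d8:-→d9:-→d10:-→d11:-→d12:H2→d13:-→d14:-→d15:-→d16:-→d17:-→d18:-→d19:-→d20:-→d21:-→d22:-→d23:-→d24:-→d25:-→d26:-→d27:-→d28:H3→d29:-→d30:- -> H3
  add 128.0.0.0/2 -> H1 at depth 2
  add 48.158.157.192/28 -> H2 at depth 28
  lookup 51.0.22.152: bits 001100110000 walk d0:H3→d1:-→d2:-→d3:-→d4:-→d5:H2→d6:-→d7:-→d8:H0→d9:-→d10:-→d11:-→d12:- -> H0
  add 51.0.0.0/8 -> H1 at depth 8

== LOOKUPS ==
["H2","H3","H2","H3","no-route","H2","H2","H1","H2","H3","H2","H3","H0"]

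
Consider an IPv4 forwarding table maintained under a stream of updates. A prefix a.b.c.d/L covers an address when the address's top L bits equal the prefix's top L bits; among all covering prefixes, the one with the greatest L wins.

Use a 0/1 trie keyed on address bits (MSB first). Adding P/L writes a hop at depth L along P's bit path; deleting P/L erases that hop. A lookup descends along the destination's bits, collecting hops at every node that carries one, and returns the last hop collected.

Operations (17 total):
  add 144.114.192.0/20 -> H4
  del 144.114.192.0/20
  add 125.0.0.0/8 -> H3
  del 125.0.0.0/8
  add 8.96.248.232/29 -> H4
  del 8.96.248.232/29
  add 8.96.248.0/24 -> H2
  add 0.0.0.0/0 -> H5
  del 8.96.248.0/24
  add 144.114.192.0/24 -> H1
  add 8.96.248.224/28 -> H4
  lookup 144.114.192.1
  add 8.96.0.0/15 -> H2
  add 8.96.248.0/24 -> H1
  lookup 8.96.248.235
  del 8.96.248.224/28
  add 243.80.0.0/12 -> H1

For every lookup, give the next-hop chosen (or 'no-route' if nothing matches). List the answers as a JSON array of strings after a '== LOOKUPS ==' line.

Apply in order:
  add 144.114.192.0/20 -> H4 at depth 20
  del 144.114.192.0/20 (clear depth 20)
  add 125.0.0.0/8 -> H3 at depth 8
  del 125.0.0.0/8 (clear depth 8)
  add 8.96.248.232/29 -> H4 at depth 29
  del 8.96.248.232/29 (clear depth 29)
  add 8.96.248.0/24 -> H2 at depth 24
  add 0.0.0.0/0 -> H5 at depth 0
  del 8.96.248.0/24 (clear depth 24)
  add 144.114.192.0/24 -> H1 at depth 24
  add 8.96.248.224/28 -> H4 at depth 28
  ? 144.114.192.1  path d0:H5→d1:-→d2:-→d3:-→d4:-→d5:-→d6:-→d7:-→d8:-→d9:-→d10:-→d11:-→d12:-→d13:-→d14:-→d15:-→d16:-→d17:-→d18:-→d19:-→d20:-→d21:-→d22:-→d23:-→d24:H1  best=H1
  add 8.96.0.0/15 -> H2 at depth 15
  add 8.96.248.0/24 -> H1 at depth 24
  ? 8.96.248.235  path d0:H5→d1:-→d2:-→d3:-→d4:-→d5:-→d6:-→d7:-→d8:-→d9:-→d10:-→d11:-→d12:-→d13:-→d14:-→d15:H2→d16:-→d17:-→d18:-→d19:-→d20:-→d21:-→d22:-→d23:-→d24:H1→d25:-→d26:-→d27:-→d28:H4→d29:-  best=H4
  del 8.96.248.224/28 (clear depth 28)
  add 243.80.0.0/12 -> H1 at depth 12

== LOOKUPS ==
["H1","H4"]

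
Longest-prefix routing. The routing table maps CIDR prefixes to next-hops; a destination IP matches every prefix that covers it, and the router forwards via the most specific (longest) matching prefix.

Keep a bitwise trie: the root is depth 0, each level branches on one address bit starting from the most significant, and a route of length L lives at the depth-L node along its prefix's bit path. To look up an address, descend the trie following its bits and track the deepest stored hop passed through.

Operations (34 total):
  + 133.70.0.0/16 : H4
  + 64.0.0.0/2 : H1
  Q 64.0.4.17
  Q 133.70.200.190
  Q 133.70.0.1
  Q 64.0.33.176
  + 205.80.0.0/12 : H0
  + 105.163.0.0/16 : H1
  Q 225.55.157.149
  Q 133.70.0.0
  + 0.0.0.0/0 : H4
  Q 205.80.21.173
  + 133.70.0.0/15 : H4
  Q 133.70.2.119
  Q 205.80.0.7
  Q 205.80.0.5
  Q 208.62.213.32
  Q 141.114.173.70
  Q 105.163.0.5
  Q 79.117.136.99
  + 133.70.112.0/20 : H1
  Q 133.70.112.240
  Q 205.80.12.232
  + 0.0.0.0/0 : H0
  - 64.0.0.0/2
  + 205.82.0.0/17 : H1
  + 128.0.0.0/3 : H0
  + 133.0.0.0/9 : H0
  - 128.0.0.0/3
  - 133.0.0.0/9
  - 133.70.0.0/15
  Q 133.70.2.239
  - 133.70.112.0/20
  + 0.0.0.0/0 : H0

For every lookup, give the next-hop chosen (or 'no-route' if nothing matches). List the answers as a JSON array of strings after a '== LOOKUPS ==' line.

Process each operation:
  add 133.70.0.0/16 -> H4 at depth 16
  add 64.0.0.0/2 -> H1 at depth 2
  Q 64.0.4.17: descend 01 ; hops seen [H1] ; pick H1
  Q 133.70.200.190: descend 1000010101000110 ; hops seen [H4] ; pick H4
  Q 133.70.0.1: descend 1000010101000110 ; hops seen [H4] ; pick H4
  Q 64.0.33.176: descend 01 ; hops seen [H1] ; pick H1
  add 205.80.0.0/12 -> H0 at depth 12
  add 105.163.0.0/16 -> H1 at depth 16
  Q 225.55.157.149: descend 11 ; hops seen [∅] ; pick no-route
  Q 133.70.0.0: descend 1000010101000110 ; hops seen [H4] ; pick H4
  add 0.0.0.0/0 -> H4 at depth 0
  Q 205.80.21.173: descend 110011010101 ; hops seen [H4,H0] ; pick H0
  add 133.70.0.0/15 -> H4 at depth 15
  Q 133.70.2.119: descend 1000010101000110 ; hops seen [H4,H4,H4] ; pick H4
  Q 205.80.0.7: descend 110011010101 ; hops seen [H4,H0] ; pick H0
  Q 205.80.0.5: descend 110011010101 ; hops seen [H4,H0] ; pick H0
  Q 208.62.213.32: descend 110 ; hops seen [H4] ; pick H4
  Q 141.114.173.70: descend 1000 ; hops seen [H4] ; pick H4
  Q 105.163.0.5: descend 0110100110100011 ; hops seen [H4,H1,H1] ; pick H1
  Q 79.117.136.99: descend 01 ; hops seen [H4,H1] ; pick H1
  add 133.70.112.0/20 -> H1 at depth 20
  Q 133.70.112.240: descend 10000101010001100111 ; hops seen [H4,H4,H4,H1] ; pick H1
  Q 205.80.12.232: descend 110011010101 ; hops seen [H4,H0] ; pick H0
  add 0.0.0.0/0 -> H0 at depth 0
  del 64.0.0.0/2 (clear depth 2)
  add 205.82.0.0/17 -> H1 at depth 17
  add 128.0.0.0/3 -> H0 at depth 3
  add 133.0.0.0/9 -> H0 at depth 9
  del 128.0.0.0/3 (clear depth 3)
  del 133.0.0.0/9 (clear depth 9)
  del 133.70.0.0/15 (clear depth 15)
  Q 133.70.2.239: descend 10000101010001100 ; hops seen [H0,H4] ; pick H4
  del 133.70.112.0/20 (clear depth 20)
  add 0.0.0.0/0 -> H0 at depth 0

== LOOKUPS ==
["H1","H4","H4","H1","no-route","H4","H0","H4","H0","H0","H4","H4","H1","H1","H1","H0","H4"]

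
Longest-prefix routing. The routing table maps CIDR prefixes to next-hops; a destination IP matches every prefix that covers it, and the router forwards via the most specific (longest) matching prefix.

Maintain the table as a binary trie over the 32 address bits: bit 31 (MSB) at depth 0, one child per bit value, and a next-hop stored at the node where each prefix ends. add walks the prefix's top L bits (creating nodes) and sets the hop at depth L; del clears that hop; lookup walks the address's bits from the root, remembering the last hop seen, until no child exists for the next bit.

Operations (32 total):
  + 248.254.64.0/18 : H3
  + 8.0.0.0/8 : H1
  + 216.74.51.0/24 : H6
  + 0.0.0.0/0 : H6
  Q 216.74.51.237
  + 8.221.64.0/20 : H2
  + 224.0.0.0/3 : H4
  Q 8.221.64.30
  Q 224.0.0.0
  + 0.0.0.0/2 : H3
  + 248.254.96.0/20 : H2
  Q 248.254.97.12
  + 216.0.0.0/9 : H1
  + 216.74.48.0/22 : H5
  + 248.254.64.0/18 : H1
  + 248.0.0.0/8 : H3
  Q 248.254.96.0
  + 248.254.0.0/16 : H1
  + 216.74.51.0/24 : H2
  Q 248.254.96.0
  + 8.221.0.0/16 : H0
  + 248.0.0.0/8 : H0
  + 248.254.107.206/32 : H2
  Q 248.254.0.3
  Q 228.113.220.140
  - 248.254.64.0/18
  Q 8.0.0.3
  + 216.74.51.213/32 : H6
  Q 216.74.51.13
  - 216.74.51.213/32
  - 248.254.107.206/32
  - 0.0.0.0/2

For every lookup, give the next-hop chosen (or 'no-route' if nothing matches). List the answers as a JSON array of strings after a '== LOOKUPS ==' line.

Apply in order:
  + 248.254.64.0/18 (H3) depth=18
  + 8.0.0.0/8 (H1) depth=8
  + 216.74.51.0/24 (H6) depth=24
  + 0.0.0.0/0 (H6) depth=0
  Q 216.74.51.237: descend 110110000100101000110011 ; hops seen [H6,H6] ; pick H6
  + 8.221.64.0/20 (H2) depth=20
  + 224.0.0.0/3 (H4) depth=3
  Q 8.221.64.30: descend 00001000110111010100 ; hops seen [H6,H1,H2] ; pick H2
  Q 224.0.0.0: descend 111 ; hops seen [H6,H4] ; pick H4
  + 0.0.0.0/2 (H3) depth=2
  + 248.254.96.0/20 (H2) depth=20
  Q 248.254.97.12: descend 11111000111111100110 ; hops seen [H6,H4,H3,H2] ; pick H2
  + 216.0.0.0/9 (H1) depth=9
  + 216.74.48.0/22 (H5) depth=22
  + 248.254.64.0/18 (H1) depth=18
  + 248.0.0.0/8 (H3) depth=8
  Q 248.254.96.0: descend 11111000111111100110 ; hops seen [H6,H4,H3,H1,H2] ; pick H2
  + 248.254.0.0/16 (H1) depth=16
  + 216.74.51.0/24 (H2) depth=24
  Q 248.254.96.0: descend 11111000111111100110 ; hops seen [H6,H4,H3,H1,H1,H2] ; pick H2
  + 8.221.0.0/16 (H0) depth=16
  + 248.0.0.0/8 (H0) depth=8
  + 248.254.107.206/32 (H2) depth=32
  Q 248.254.0.3: descend 11111000111111100 ; hops seen [H6,H4,H0,H1] ; pick H1
  Q 228.113.220.140: descend 111 ; hops seen [H6,H4] ; pick H4
  - 248.254.64.0/18 clear@18
  Q 8.0.0.3: descend 00001000 ; hops seen [H6,H3,H1] ; pick H1
  + 216.74.51.213/32 (H6) depth=32
  Q 216.74.51.13: descend 110110000100101000110011 ; hops seen [H6,H1,H5,H2] ; pick H2
  - 216.74.51.213/32 clear@32
  - 248.254.107.206/32 clear@32
  - 0.0.0.0/2 clear@2

== LOOKUPS ==
["H6","H2","H4","H2","H2","H2","H1","H4","H1","H2"]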